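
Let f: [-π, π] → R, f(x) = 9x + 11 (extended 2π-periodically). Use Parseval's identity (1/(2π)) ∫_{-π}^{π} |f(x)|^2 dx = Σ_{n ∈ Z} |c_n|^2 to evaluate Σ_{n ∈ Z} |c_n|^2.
Σ |c_n|^2 = 27π^2 + 121

Expand and integrate term by term over [-π, π]:
  ∫ (9x)^2 dx = 81·(2π^3/3); ∫ 2·9·(11)·x dx = 0 (odd integrand); ∫ 11^2 dx = 121·2π.
So (1/(2π)) ∫_{-π}^{π} (9x + 11)^2 dx = 81π^2/3 + 121 = 27π^2 + 121.
Parseval ⇒ Σ |c_n|^2 = 27π^2 + 121.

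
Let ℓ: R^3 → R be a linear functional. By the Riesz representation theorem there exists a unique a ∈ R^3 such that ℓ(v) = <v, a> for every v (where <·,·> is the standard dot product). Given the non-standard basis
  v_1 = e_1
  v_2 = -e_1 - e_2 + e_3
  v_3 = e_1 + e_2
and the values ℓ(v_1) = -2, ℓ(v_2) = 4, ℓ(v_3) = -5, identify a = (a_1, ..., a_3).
a = (-2, -3, -1)

Write a = (a_1, ..., a_3) in the standard basis. For each basis vector v_i, ℓ(v_i) = <v_i, a> is a linear equation in the a_j's. Collect the n equations into a matrix system V a = ℓ, where row i of V is v_i (expressed in the standard basis). Since V is invertible (lower-triangular with 1s on the diagonal, up to permutation), solve by back-substitution:
  V =
[[1, 0, 0],
 [-1, -1, 1],
 [1, 1, 0]]
  V a = (-2, 4, -5)
Solving gives a = (-2, -3, -1).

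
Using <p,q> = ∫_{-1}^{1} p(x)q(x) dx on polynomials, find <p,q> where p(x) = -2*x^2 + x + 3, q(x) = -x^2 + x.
<p,q> = -8/15

Expand the product: p(x)·q(x) = 2*x^4 - 3*x^3 - 2*x^2 + 3*x.
∫_{-1}^{1} of each monomial x^k gives [2/(k+1) if k even, 0 if k odd]. Integrating term-by-term (or equivalently evaluating the antiderivative F(x) = 2*x^5/5 - 3*x^4/4 - 2*x^3/3 + 3*x^2/2 at the endpoints):
  F(1) − F(−1) = 29/60 − (61/60) = -8/15.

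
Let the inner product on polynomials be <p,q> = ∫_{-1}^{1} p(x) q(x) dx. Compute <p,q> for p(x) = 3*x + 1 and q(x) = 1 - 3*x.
<p,q> = -4

Expand the product: p(x)·q(x) = 1 - 9*x^2.
∫_{-1}^{1} of each monomial x^k gives [2/(k+1) if k even, 0 if k odd]. Integrating term-by-term (or equivalently evaluating the antiderivative F(x) = -3*x^3 + x at the endpoints):
  F(1) − F(−1) = -2 − (2) = -4.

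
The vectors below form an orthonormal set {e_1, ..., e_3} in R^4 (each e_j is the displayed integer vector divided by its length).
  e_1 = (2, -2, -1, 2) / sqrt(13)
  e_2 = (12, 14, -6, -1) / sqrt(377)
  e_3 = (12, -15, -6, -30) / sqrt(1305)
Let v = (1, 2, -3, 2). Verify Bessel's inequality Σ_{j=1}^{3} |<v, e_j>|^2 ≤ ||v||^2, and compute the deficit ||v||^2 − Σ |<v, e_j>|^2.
Σ |<v, e_j>|^2 = 13; ||v||^2 = 18; deficit = 5

Write each e_j = u_j / sqrt(<u_j, u_j>) where u_j is the displayed integer vector. Then <v, e_j> = <v, u_j> / sqrt(<u_j, u_j>), so |<v, e_j>|^2 = <v, u_j>^2 / <u_j, u_j>.
Coefficients: <v, e_1> = 5/sqrt(13), <v, e_2> = 56/sqrt(377), <v, e_3> = -60/sqrt(1305).
Square and sum: Σ |<v, e_j>|^2 = 13.
Compute ||v||^2 = v·v = 18.
Deficit = 18 − 13 = 5 ≥ 0, confirming Bessel's inequality. (The deficit equals ||v − Σ <v,e_j> e_j||^2, the squared distance from v to span{e_j}.)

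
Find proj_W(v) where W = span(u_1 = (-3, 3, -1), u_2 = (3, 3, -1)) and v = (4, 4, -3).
proj_W(v) = (4, 9/2, -3/2)

Set up U = [u_1 | ... | u_2] ∈ R^(3×2). The projector onto W = col(U) is P = U (U^T U)^(-1) U^T.
Compute U^T U =
  [19, 1]
  [1, 19],
and U^T v = (3, 27).
Solve U^T U · c = U^T v for the coefficients: c = (1/12, 17/12). The projection is proj_W(v) = U c.
Check: (v - proj_W(v)) · u_1 = 0  (should be 0).
Check: (v - proj_W(v)) · u_2 = 0  (should be 0).
Result: proj_W(v) = (4, 9/2, -3/2).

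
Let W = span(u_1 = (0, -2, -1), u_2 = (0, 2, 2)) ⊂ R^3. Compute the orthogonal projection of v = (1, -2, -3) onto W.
proj_W(v) = (0, -2, -3)

Set up U = [u_1 | ... | u_2] ∈ R^(3×2). The projector onto W = col(U) is P = U (U^T U)^(-1) U^T.
Compute U^T U =
  [5, -6]
  [-6, 8],
and U^T v = (7, -10).
Solve U^T U · c = U^T v for the coefficients: c = (-1, -2). The projection is proj_W(v) = U c.
Check: (v - proj_W(v)) · u_1 = 0  (should be 0).
Check: (v - proj_W(v)) · u_2 = 0  (should be 0).
Result: proj_W(v) = (0, -2, -3).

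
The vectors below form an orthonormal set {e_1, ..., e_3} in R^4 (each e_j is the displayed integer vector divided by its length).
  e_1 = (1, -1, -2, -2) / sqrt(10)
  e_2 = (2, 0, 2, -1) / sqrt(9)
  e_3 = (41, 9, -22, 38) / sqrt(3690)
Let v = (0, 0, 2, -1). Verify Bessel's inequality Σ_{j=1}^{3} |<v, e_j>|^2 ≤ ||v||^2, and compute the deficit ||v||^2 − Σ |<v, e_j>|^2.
Σ |<v, e_j>|^2 = 5; ||v||^2 = 5; deficit = 0

Write each e_j = u_j / sqrt(<u_j, u_j>) where u_j is the displayed integer vector. Then <v, e_j> = <v, u_j> / sqrt(<u_j, u_j>), so |<v, e_j>|^2 = <v, u_j>^2 / <u_j, u_j>.
Coefficients: <v, e_1> = -2/sqrt(10), <v, e_2> = 5/sqrt(9), <v, e_3> = -82/sqrt(3690).
Square and sum: Σ |<v, e_j>|^2 = 5.
Compute ||v||^2 = v·v = 5.
Deficit = 5 − 5 = 0 ≥ 0, confirming Bessel's inequality. (The deficit equals ||v − Σ <v,e_j> e_j||^2, the squared distance from v to span{e_j}.)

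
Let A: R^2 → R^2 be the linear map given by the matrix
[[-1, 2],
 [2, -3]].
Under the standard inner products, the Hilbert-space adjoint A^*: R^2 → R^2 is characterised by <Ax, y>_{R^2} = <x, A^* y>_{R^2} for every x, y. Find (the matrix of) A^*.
A^* = A^T =
[[-1, 2],
 [2, -3]]

For real matrices with standard dot products, the defining identity <Ax, y> = <x, A^* y> gives (Ax)^T y = x^T (A^*) y, i.e. x^T A^T y = x^T (A^*) y. Since this holds for all x, y, we must have A^* = A^T. Therefore
A^* =
[[-1, 2],
 [2, -3]].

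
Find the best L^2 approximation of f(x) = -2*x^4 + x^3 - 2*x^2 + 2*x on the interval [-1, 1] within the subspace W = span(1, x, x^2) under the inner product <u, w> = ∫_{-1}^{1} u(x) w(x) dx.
g(x) = -26*x^2/7 + 13*x/5 + 6/35

The best approximation g ∈ W is the orthogonal projection of f onto W. Writing g = a_0 + a_1 x + a_2 x^2, the coefficients solve the normal equations G · a = b where
  G_{ij} = <φ_i, φ_j> and b_i = <f, φ_i>, with φ_0 = 1, φ_1 = x, φ_2 = x^2.
G =
  [2, 0, 2/3]
  [0, 2/3, 0]
  [2/3, 0, 2/5],
b = (-32/15, 26/15, -48/35).
Solving gives a_0 = 6/35, a_1 = 13/5, a_2 = -26/7, so
  g(x) = -26*x^2/7 + 13*x/5 + 6/35.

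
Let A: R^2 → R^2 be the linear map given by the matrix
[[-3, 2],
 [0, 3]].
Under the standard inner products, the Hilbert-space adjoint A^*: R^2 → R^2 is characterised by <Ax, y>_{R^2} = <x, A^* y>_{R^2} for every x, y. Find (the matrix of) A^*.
A^* = A^T =
[[-3, 0],
 [2, 3]]

For real matrices with standard dot products, the defining identity <Ax, y> = <x, A^* y> gives (Ax)^T y = x^T (A^*) y, i.e. x^T A^T y = x^T (A^*) y. Since this holds for all x, y, we must have A^* = A^T. Therefore
A^* =
[[-3, 0],
 [2, 3]].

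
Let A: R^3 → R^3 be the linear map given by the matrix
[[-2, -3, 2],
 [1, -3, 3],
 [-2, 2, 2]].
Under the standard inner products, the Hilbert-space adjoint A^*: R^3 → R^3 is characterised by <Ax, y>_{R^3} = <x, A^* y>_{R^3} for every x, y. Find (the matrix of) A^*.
A^* = A^T =
[[-2, 1, -2],
 [-3, -3, 2],
 [2, 3, 2]]

For real matrices with standard dot products, the defining identity <Ax, y> = <x, A^* y> gives (Ax)^T y = x^T (A^*) y, i.e. x^T A^T y = x^T (A^*) y. Since this holds for all x, y, we must have A^* = A^T. Therefore
A^* =
[[-2, 1, -2],
 [-3, -3, 2],
 [2, 3, 2]].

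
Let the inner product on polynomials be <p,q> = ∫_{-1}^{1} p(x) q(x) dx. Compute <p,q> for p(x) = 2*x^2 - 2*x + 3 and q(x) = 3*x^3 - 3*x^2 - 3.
<p,q> = -164/5

Expand the product: p(x)·q(x) = 6*x^5 - 12*x^4 + 15*x^3 - 15*x^2 + 6*x - 9.
∫_{-1}^{1} of each monomial x^k gives [2/(k+1) if k even, 0 if k odd]. Integrating term-by-term (or equivalently evaluating the antiderivative F(x) = x^6 - 12*x^5/5 + 15*x^4/4 - 5*x^3 + 3*x^2 - 9*x at the endpoints):
  F(1) − F(−1) = -173/20 − (483/20) = -164/5.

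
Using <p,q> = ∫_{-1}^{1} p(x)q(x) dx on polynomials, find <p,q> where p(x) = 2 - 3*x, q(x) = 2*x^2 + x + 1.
<p,q> = 14/3

Expand the product: p(x)·q(x) = -6*x^3 + x^2 - x + 2.
∫_{-1}^{1} of each monomial x^k gives [2/(k+1) if k even, 0 if k odd]. Integrating term-by-term (or equivalently evaluating the antiderivative F(x) = -3*x^4/2 + x^3/3 - x^2/2 + 2*x at the endpoints):
  F(1) − F(−1) = 1/3 − (-13/3) = 14/3.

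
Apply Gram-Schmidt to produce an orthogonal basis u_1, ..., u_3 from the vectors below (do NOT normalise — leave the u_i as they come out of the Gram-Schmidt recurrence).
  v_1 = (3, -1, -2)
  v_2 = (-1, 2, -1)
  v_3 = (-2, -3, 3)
Orthogonal basis:
  u_1 = (3, -1, -2)
  u_2 = (-5/14, 25/14, -10/7)
  u_3 = (-2/3, -2/3, -2/3)

Apply the Gram-Schmidt recurrence
  u_1 = v_1
  u_i = v_i − Σ_{j<i} ((v_i · u_j) / (u_j · u_j)) · u_j.

Step by step this gives:
  u_1 = (3, -1, -2)
  u_2 = (-5/14, 25/14, -10/7)
  u_3 = (-2/3, -2/3, -2/3)

Orthogonality check:
  u_2 · u_1 = 0 (should be 0)
  u_3 · u_1 = 0 (should be 0)
  u_3 · u_2 = 0 (should be 0)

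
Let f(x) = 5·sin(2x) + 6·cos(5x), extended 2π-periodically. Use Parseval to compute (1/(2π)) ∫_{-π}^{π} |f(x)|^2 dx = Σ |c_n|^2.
Σ |c_n|^2 = 61/2

Expand |f|^2 and use orthogonality of {sin(nx), cos(mx)} on [-π, π]:
  ∫_{-π}^{π} sin(nx)^2 dx = π, ∫ cos(mx)^2 dx = π, and cross terms integrate to 0.
So ∫_{-π}^{π} f(x)^2 dx = 5^2 · π + 6^2 · π = (25 + 36)π.
Divide by 2π: (25 + 36)/2 = 61/2.
By Parseval, this equals Σ |c_n|^2.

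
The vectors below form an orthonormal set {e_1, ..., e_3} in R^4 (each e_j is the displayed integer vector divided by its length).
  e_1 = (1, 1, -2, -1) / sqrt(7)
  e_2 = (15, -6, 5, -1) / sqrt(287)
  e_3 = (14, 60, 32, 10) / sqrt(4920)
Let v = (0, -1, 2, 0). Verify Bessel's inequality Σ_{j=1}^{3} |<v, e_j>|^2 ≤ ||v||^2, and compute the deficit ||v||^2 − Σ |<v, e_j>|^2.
Σ |<v, e_j>|^2 = 67/15; ||v||^2 = 5; deficit = 8/15

Write each e_j = u_j / sqrt(<u_j, u_j>) where u_j is the displayed integer vector. Then <v, e_j> = <v, u_j> / sqrt(<u_j, u_j>), so |<v, e_j>|^2 = <v, u_j>^2 / <u_j, u_j>.
Coefficients: <v, e_1> = -5/sqrt(7), <v, e_2> = 16/sqrt(287), <v, e_3> = 4/sqrt(4920).
Square and sum: Σ |<v, e_j>|^2 = 67/15.
Compute ||v||^2 = v·v = 5.
Deficit = 5 − 67/15 = 8/15 ≥ 0, confirming Bessel's inequality. (The deficit equals ||v − Σ <v,e_j> e_j||^2, the squared distance from v to span{e_j}.)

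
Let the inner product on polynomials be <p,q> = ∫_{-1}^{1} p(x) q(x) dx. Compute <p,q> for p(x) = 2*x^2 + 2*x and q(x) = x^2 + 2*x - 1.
<p,q> = 32/15

Expand the product: p(x)·q(x) = 2*x^4 + 6*x^3 + 2*x^2 - 2*x.
∫_{-1}^{1} of each monomial x^k gives [2/(k+1) if k even, 0 if k odd]. Integrating term-by-term (or equivalently evaluating the antiderivative F(x) = 2*x^5/5 + 3*x^4/2 + 2*x^3/3 - x^2 at the endpoints):
  F(1) − F(−1) = 47/30 − (-17/30) = 32/15.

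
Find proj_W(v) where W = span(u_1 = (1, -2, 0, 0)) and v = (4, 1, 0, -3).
proj_W(v) = (2/5, -4/5, 0, 0)

Set up U = [u_1 | ... | u_1] ∈ R^(4×1). The projector onto W = col(U) is P = U (U^T U)^(-1) U^T.
Compute U^T U =
  [5],
and U^T v = (2).
Solve U^T U · c = U^T v for the coefficients: c = (2/5). The projection is proj_W(v) = U c.
Check: (v - proj_W(v)) · u_1 = 0  (should be 0).
Result: proj_W(v) = (2/5, -4/5, 0, 0).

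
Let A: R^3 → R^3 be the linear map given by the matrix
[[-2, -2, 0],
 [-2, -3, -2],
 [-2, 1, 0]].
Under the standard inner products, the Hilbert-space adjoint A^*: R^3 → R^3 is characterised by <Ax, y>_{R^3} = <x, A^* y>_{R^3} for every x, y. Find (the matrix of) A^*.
A^* = A^T =
[[-2, -2, -2],
 [-2, -3, 1],
 [0, -2, 0]]

For real matrices with standard dot products, the defining identity <Ax, y> = <x, A^* y> gives (Ax)^T y = x^T (A^*) y, i.e. x^T A^T y = x^T (A^*) y. Since this holds for all x, y, we must have A^* = A^T. Therefore
A^* =
[[-2, -2, -2],
 [-2, -3, 1],
 [0, -2, 0]].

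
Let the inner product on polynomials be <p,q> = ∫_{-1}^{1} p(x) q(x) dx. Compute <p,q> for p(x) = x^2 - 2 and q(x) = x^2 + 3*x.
<p,q> = -14/15

Expand the product: p(x)·q(x) = x^4 + 3*x^3 - 2*x^2 - 6*x.
∫_{-1}^{1} of each monomial x^k gives [2/(k+1) if k even, 0 if k odd]. Integrating term-by-term (or equivalently evaluating the antiderivative F(x) = x^5/5 + 3*x^4/4 - 2*x^3/3 - 3*x^2 at the endpoints):
  F(1) − F(−1) = -163/60 − (-107/60) = -14/15.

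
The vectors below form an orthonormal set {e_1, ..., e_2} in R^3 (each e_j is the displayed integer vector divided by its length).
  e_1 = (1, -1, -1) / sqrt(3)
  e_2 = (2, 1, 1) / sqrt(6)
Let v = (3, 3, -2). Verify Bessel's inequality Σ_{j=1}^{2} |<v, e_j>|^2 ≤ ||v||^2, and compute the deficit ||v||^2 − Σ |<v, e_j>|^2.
Σ |<v, e_j>|^2 = 19/2; ||v||^2 = 22; deficit = 25/2

Write each e_j = u_j / sqrt(<u_j, u_j>) where u_j is the displayed integer vector. Then <v, e_j> = <v, u_j> / sqrt(<u_j, u_j>), so |<v, e_j>|^2 = <v, u_j>^2 / <u_j, u_j>.
Coefficients: <v, e_1> = 2/sqrt(3), <v, e_2> = 7/sqrt(6).
Square and sum: Σ |<v, e_j>|^2 = 19/2.
Compute ||v||^2 = v·v = 22.
Deficit = 22 − 19/2 = 25/2 ≥ 0, confirming Bessel's inequality. (The deficit equals ||v − Σ <v,e_j> e_j||^2, the squared distance from v to span{e_j}.)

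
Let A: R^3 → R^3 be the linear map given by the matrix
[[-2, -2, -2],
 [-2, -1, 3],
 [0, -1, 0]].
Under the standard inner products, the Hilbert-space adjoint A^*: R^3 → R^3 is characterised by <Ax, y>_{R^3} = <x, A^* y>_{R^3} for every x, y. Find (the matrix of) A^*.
A^* = A^T =
[[-2, -2, 0],
 [-2, -1, -1],
 [-2, 3, 0]]

For real matrices with standard dot products, the defining identity <Ax, y> = <x, A^* y> gives (Ax)^T y = x^T (A^*) y, i.e. x^T A^T y = x^T (A^*) y. Since this holds for all x, y, we must have A^* = A^T. Therefore
A^* =
[[-2, -2, 0],
 [-2, -1, -1],
 [-2, 3, 0]].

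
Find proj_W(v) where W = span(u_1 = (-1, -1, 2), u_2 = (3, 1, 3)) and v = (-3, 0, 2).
proj_W(v) = (-47/22, -171/110, 91/55)

Set up U = [u_1 | ... | u_2] ∈ R^(3×2). The projector onto W = col(U) is P = U (U^T U)^(-1) U^T.
Compute U^T U =
  [6, 2]
  [2, 19],
and U^T v = (7, -3).
Solve U^T U · c = U^T v for the coefficients: c = (139/110, -16/55). The projection is proj_W(v) = U c.
Check: (v - proj_W(v)) · u_1 = 0  (should be 0).
Check: (v - proj_W(v)) · u_2 = 0  (should be 0).
Result: proj_W(v) = (-47/22, -171/110, 91/55).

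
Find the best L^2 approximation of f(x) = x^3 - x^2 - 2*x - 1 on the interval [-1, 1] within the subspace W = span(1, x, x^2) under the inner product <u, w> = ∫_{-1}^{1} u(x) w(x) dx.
g(x) = -x^2 - 7*x/5 - 1

The best approximation g ∈ W is the orthogonal projection of f onto W. Writing g = a_0 + a_1 x + a_2 x^2, the coefficients solve the normal equations G · a = b where
  G_{ij} = <φ_i, φ_j> and b_i = <f, φ_i>, with φ_0 = 1, φ_1 = x, φ_2 = x^2.
G =
  [2, 0, 2/3]
  [0, 2/3, 0]
  [2/3, 0, 2/5],
b = (-8/3, -14/15, -16/15).
Solving gives a_0 = -1, a_1 = -7/5, a_2 = -1, so
  g(x) = -x^2 - 7*x/5 - 1.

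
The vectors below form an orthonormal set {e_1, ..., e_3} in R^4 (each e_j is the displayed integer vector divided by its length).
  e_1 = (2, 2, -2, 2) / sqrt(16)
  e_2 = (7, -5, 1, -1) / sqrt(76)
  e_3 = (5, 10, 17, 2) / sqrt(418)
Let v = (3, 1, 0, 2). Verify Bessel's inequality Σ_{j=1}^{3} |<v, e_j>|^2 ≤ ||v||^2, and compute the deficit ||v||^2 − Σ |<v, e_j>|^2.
Σ |<v, e_j>|^2 = 299/22; ||v||^2 = 14; deficit = 9/22

Write each e_j = u_j / sqrt(<u_j, u_j>) where u_j is the displayed integer vector. Then <v, e_j> = <v, u_j> / sqrt(<u_j, u_j>), so |<v, e_j>|^2 = <v, u_j>^2 / <u_j, u_j>.
Coefficients: <v, e_1> = 12/sqrt(16), <v, e_2> = 14/sqrt(76), <v, e_3> = 29/sqrt(418).
Square and sum: Σ |<v, e_j>|^2 = 299/22.
Compute ||v||^2 = v·v = 14.
Deficit = 14 − 299/22 = 9/22 ≥ 0, confirming Bessel's inequality. (The deficit equals ||v − Σ <v,e_j> e_j||^2, the squared distance from v to span{e_j}.)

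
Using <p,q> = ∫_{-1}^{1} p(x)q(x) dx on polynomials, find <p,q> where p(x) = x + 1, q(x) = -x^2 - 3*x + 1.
<p,q> = -2/3

Expand the product: p(x)·q(x) = -x^3 - 4*x^2 - 2*x + 1.
∫_{-1}^{1} of each monomial x^k gives [2/(k+1) if k even, 0 if k odd]. Integrating term-by-term (or equivalently evaluating the antiderivative F(x) = -x^4/4 - 4*x^3/3 - x^2 + x at the endpoints):
  F(1) − F(−1) = -19/12 − (-11/12) = -2/3.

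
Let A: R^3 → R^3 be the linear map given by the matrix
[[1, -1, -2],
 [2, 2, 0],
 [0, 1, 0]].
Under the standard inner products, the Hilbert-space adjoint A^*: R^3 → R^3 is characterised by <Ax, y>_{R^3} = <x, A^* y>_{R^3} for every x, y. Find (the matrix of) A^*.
A^* = A^T =
[[1, 2, 0],
 [-1, 2, 1],
 [-2, 0, 0]]

For real matrices with standard dot products, the defining identity <Ax, y> = <x, A^* y> gives (Ax)^T y = x^T (A^*) y, i.e. x^T A^T y = x^T (A^*) y. Since this holds for all x, y, we must have A^* = A^T. Therefore
A^* =
[[1, 2, 0],
 [-1, 2, 1],
 [-2, 0, 0]].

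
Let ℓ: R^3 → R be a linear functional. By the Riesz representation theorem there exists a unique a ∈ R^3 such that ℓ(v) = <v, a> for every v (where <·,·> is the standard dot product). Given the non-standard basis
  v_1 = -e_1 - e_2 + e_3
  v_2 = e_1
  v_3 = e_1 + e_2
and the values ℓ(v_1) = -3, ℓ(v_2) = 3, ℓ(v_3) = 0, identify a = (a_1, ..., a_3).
a = (3, -3, -3)

Write a = (a_1, ..., a_3) in the standard basis. For each basis vector v_i, ℓ(v_i) = <v_i, a> is a linear equation in the a_j's. Collect the n equations into a matrix system V a = ℓ, where row i of V is v_i (expressed in the standard basis). Since V is invertible (lower-triangular with 1s on the diagonal, up to permutation), solve by back-substitution:
  V =
[[-1, -1, 1],
 [1, 0, 0],
 [1, 1, 0]]
  V a = (-3, 3, 0)
Solving gives a = (3, -3, -3).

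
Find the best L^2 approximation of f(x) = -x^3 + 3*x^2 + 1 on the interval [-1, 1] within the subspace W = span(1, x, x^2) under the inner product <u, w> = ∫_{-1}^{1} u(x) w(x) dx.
g(x) = 3*x^2 - 3*x/5 + 1

The best approximation g ∈ W is the orthogonal projection of f onto W. Writing g = a_0 + a_1 x + a_2 x^2, the coefficients solve the normal equations G · a = b where
  G_{ij} = <φ_i, φ_j> and b_i = <f, φ_i>, with φ_0 = 1, φ_1 = x, φ_2 = x^2.
G =
  [2, 0, 2/3]
  [0, 2/3, 0]
  [2/3, 0, 2/5],
b = (4, -2/5, 28/15).
Solving gives a_0 = 1, a_1 = -3/5, a_2 = 3, so
  g(x) = 3*x^2 - 3*x/5 + 1.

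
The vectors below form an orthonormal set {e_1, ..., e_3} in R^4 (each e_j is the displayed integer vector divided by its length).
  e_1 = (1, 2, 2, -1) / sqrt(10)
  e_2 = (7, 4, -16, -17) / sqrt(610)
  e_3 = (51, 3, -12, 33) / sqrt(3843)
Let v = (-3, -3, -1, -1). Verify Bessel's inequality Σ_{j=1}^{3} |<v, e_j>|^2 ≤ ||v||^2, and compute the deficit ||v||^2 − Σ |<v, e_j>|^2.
Σ |<v, e_j>|^2 = 131/7; ||v||^2 = 20; deficit = 9/7

Write each e_j = u_j / sqrt(<u_j, u_j>) where u_j is the displayed integer vector. Then <v, e_j> = <v, u_j> / sqrt(<u_j, u_j>), so |<v, e_j>|^2 = <v, u_j>^2 / <u_j, u_j>.
Coefficients: <v, e_1> = -10/sqrt(10), <v, e_2> = 0/sqrt(610), <v, e_3> = -183/sqrt(3843).
Square and sum: Σ |<v, e_j>|^2 = 131/7.
Compute ||v||^2 = v·v = 20.
Deficit = 20 − 131/7 = 9/7 ≥ 0, confirming Bessel's inequality. (The deficit equals ||v − Σ <v,e_j> e_j||^2, the squared distance from v to span{e_j}.)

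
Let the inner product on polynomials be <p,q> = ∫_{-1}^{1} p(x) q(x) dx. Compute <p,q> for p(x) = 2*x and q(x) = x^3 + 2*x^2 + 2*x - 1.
<p,q> = 52/15

Expand the product: p(x)·q(x) = 2*x^4 + 4*x^3 + 4*x^2 - 2*x.
∫_{-1}^{1} of each monomial x^k gives [2/(k+1) if k even, 0 if k odd]. Integrating term-by-term (or equivalently evaluating the antiderivative F(x) = 2*x^5/5 + x^4 + 4*x^3/3 - x^2 at the endpoints):
  F(1) − F(−1) = 26/15 − (-26/15) = 52/15.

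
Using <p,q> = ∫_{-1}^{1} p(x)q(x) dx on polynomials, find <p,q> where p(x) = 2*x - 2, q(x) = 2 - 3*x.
<p,q> = -12

Expand the product: p(x)·q(x) = -6*x^2 + 10*x - 4.
∫_{-1}^{1} of each monomial x^k gives [2/(k+1) if k even, 0 if k odd]. Integrating term-by-term (or equivalently evaluating the antiderivative F(x) = -2*x^3 + 5*x^2 - 4*x at the endpoints):
  F(1) − F(−1) = -1 − (11) = -12.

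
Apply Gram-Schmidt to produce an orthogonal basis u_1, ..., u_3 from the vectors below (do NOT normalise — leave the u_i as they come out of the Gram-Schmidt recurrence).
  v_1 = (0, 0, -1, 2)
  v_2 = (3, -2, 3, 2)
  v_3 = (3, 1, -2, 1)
Orthogonal basis:
  u_1 = (0, 0, -1, 2)
  u_2 = (3, -2, 16/5, 8/5)
  u_3 = (118/43, 151/129, -190/129, -95/129)

Apply the Gram-Schmidt recurrence
  u_1 = v_1
  u_i = v_i − Σ_{j<i} ((v_i · u_j) / (u_j · u_j)) · u_j.

Step by step this gives:
  u_1 = (0, 0, -1, 2)
  u_2 = (3, -2, 16/5, 8/5)
  u_3 = (118/43, 151/129, -190/129, -95/129)

Orthogonality check:
  u_2 · u_1 = 0 (should be 0)
  u_3 · u_1 = 0 (should be 0)
  u_3 · u_2 = 0 (should be 0)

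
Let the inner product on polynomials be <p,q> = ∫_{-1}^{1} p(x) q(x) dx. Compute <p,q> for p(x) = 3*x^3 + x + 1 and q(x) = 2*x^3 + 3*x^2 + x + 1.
<p,q> = 176/21

Expand the product: p(x)·q(x) = 6*x^6 + 9*x^5 + 5*x^4 + 8*x^3 + 4*x^2 + 2*x + 1.
∫_{-1}^{1} of each monomial x^k gives [2/(k+1) if k even, 0 if k odd]. Integrating term-by-term (or equivalently evaluating the antiderivative F(x) = 6*x^7/7 + 3*x^6/2 + x^5 + 2*x^4 + 4*x^3/3 + x^2 + x at the endpoints):
  F(1) − F(−1) = 365/42 − (13/42) = 176/21.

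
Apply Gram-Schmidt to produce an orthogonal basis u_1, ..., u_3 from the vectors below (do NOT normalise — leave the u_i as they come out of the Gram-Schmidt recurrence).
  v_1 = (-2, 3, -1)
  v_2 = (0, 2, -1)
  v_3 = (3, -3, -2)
Orthogonal basis:
  u_1 = (-2, 3, -1)
  u_2 = (1, 1/2, -1/2)
  u_3 = (-11/21, -22/21, -44/21)

Apply the Gram-Schmidt recurrence
  u_1 = v_1
  u_i = v_i − Σ_{j<i} ((v_i · u_j) / (u_j · u_j)) · u_j.

Step by step this gives:
  u_1 = (-2, 3, -1)
  u_2 = (1, 1/2, -1/2)
  u_3 = (-11/21, -22/21, -44/21)

Orthogonality check:
  u_2 · u_1 = 0 (should be 0)
  u_3 · u_1 = 0 (should be 0)
  u_3 · u_2 = 0 (should be 0)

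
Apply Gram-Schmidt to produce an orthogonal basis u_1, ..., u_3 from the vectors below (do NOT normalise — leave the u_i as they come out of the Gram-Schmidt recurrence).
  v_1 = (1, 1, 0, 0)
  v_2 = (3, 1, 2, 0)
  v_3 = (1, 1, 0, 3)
Orthogonal basis:
  u_1 = (1, 1, 0, 0)
  u_2 = (1, -1, 2, 0)
  u_3 = (0, 0, 0, 3)

Apply the Gram-Schmidt recurrence
  u_1 = v_1
  u_i = v_i − Σ_{j<i} ((v_i · u_j) / (u_j · u_j)) · u_j.

Step by step this gives:
  u_1 = (1, 1, 0, 0)
  u_2 = (1, -1, 2, 0)
  u_3 = (0, 0, 0, 3)

Orthogonality check:
  u_2 · u_1 = 0 (should be 0)
  u_3 · u_1 = 0 (should be 0)
  u_3 · u_2 = 0 (should be 0)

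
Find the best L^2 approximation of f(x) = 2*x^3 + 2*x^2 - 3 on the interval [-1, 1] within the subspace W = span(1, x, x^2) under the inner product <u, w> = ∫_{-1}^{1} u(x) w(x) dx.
g(x) = 2*x^2 + 6*x/5 - 3

The best approximation g ∈ W is the orthogonal projection of f onto W. Writing g = a_0 + a_1 x + a_2 x^2, the coefficients solve the normal equations G · a = b where
  G_{ij} = <φ_i, φ_j> and b_i = <f, φ_i>, with φ_0 = 1, φ_1 = x, φ_2 = x^2.
G =
  [2, 0, 2/3]
  [0, 2/3, 0]
  [2/3, 0, 2/5],
b = (-14/3, 4/5, -6/5).
Solving gives a_0 = -3, a_1 = 6/5, a_2 = 2, so
  g(x) = 2*x^2 + 6*x/5 - 3.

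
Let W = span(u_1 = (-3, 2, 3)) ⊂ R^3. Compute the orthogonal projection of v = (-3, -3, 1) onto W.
proj_W(v) = (-9/11, 6/11, 9/11)

Set up U = [u_1 | ... | u_1] ∈ R^(3×1). The projector onto W = col(U) is P = U (U^T U)^(-1) U^T.
Compute U^T U =
  [22],
and U^T v = (6).
Solve U^T U · c = U^T v for the coefficients: c = (3/11). The projection is proj_W(v) = U c.
Check: (v - proj_W(v)) · u_1 = 0  (should be 0).
Result: proj_W(v) = (-9/11, 6/11, 9/11).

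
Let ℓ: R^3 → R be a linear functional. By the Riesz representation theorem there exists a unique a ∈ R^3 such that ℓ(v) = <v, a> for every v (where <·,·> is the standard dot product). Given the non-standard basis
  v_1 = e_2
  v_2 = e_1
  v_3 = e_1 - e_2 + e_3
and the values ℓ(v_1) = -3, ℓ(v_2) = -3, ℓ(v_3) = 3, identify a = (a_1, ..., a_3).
a = (-3, -3, 3)

Write a = (a_1, ..., a_3) in the standard basis. For each basis vector v_i, ℓ(v_i) = <v_i, a> is a linear equation in the a_j's. Collect the n equations into a matrix system V a = ℓ, where row i of V is v_i (expressed in the standard basis). Since V is invertible (lower-triangular with 1s on the diagonal, up to permutation), solve by back-substitution:
  V =
[[0, 1, 0],
 [1, 0, 0],
 [1, -1, 1]]
  V a = (-3, -3, 3)
Solving gives a = (-3, -3, 3).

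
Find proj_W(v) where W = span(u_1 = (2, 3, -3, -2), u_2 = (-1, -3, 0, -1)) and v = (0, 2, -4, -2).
proj_W(v) = (318/205, 336/205, -618/205, -506/205)

Set up U = [u_1 | ... | u_2] ∈ R^(4×2). The projector onto W = col(U) is P = U (U^T U)^(-1) U^T.
Compute U^T U =
  [26, -9]
  [-9, 11],
and U^T v = (22, -4).
Solve U^T U · c = U^T v for the coefficients: c = (206/205, 94/205). The projection is proj_W(v) = U c.
Check: (v - proj_W(v)) · u_1 = 0  (should be 0).
Check: (v - proj_W(v)) · u_2 = 0  (should be 0).
Result: proj_W(v) = (318/205, 336/205, -618/205, -506/205).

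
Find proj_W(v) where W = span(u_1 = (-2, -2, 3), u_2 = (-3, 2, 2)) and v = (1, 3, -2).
proj_W(v) = (7/9, 26/9, -20/9)

Set up U = [u_1 | ... | u_2] ∈ R^(3×2). The projector onto W = col(U) is P = U (U^T U)^(-1) U^T.
Compute U^T U =
  [17, 8]
  [8, 17],
and U^T v = (-14, -1).
Solve U^T U · c = U^T v for the coefficients: c = (-46/45, 19/45). The projection is proj_W(v) = U c.
Check: (v - proj_W(v)) · u_1 = 0  (should be 0).
Check: (v - proj_W(v)) · u_2 = 0  (should be 0).
Result: proj_W(v) = (7/9, 26/9, -20/9).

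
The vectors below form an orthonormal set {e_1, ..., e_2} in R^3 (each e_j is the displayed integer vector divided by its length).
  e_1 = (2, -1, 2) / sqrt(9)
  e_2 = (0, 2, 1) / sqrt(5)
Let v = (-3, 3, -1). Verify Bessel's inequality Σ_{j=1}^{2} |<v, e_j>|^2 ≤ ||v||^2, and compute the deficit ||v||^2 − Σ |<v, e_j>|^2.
Σ |<v, e_j>|^2 = 166/9; ||v||^2 = 19; deficit = 5/9

Write each e_j = u_j / sqrt(<u_j, u_j>) where u_j is the displayed integer vector. Then <v, e_j> = <v, u_j> / sqrt(<u_j, u_j>), so |<v, e_j>|^2 = <v, u_j>^2 / <u_j, u_j>.
Coefficients: <v, e_1> = -11/sqrt(9), <v, e_2> = 5/sqrt(5).
Square and sum: Σ |<v, e_j>|^2 = 166/9.
Compute ||v||^2 = v·v = 19.
Deficit = 19 − 166/9 = 5/9 ≥ 0, confirming Bessel's inequality. (The deficit equals ||v − Σ <v,e_j> e_j||^2, the squared distance from v to span{e_j}.)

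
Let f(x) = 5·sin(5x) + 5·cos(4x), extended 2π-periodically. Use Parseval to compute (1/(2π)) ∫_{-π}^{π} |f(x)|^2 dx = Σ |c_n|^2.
Σ |c_n|^2 = 25

Expand |f|^2 and use orthogonality of {sin(nx), cos(mx)} on [-π, π]:
  ∫_{-π}^{π} sin(nx)^2 dx = π, ∫ cos(mx)^2 dx = π, and cross terms integrate to 0.
So ∫_{-π}^{π} f(x)^2 dx = 5^2 · π + 5^2 · π = (25 + 25)π.
Divide by 2π: (25 + 25)/2 = 25.
By Parseval, this equals Σ |c_n|^2.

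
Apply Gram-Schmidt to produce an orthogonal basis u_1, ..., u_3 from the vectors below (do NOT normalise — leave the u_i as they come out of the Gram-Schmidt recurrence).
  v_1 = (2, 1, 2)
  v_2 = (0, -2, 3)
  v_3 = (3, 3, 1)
Orthogonal basis:
  u_1 = (2, 1, 2)
  u_2 = (-8/9, -22/9, 19/9)
  u_3 = (-7/101, 6/101, 4/101)

Apply the Gram-Schmidt recurrence
  u_1 = v_1
  u_i = v_i − Σ_{j<i} ((v_i · u_j) / (u_j · u_j)) · u_j.

Step by step this gives:
  u_1 = (2, 1, 2)
  u_2 = (-8/9, -22/9, 19/9)
  u_3 = (-7/101, 6/101, 4/101)

Orthogonality check:
  u_2 · u_1 = 0 (should be 0)
  u_3 · u_1 = 0 (should be 0)
  u_3 · u_2 = 0 (should be 0)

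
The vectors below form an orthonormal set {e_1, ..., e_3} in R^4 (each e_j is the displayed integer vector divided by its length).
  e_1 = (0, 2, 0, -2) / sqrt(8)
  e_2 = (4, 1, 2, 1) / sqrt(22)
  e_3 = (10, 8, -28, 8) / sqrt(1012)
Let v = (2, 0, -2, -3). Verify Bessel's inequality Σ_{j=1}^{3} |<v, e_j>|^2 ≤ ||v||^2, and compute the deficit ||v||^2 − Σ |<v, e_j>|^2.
Σ |<v, e_j>|^2 = 166/23; ||v||^2 = 17; deficit = 225/23

Write each e_j = u_j / sqrt(<u_j, u_j>) where u_j is the displayed integer vector. Then <v, e_j> = <v, u_j> / sqrt(<u_j, u_j>), so |<v, e_j>|^2 = <v, u_j>^2 / <u_j, u_j>.
Coefficients: <v, e_1> = 6/sqrt(8), <v, e_2> = 1/sqrt(22), <v, e_3> = 52/sqrt(1012).
Square and sum: Σ |<v, e_j>|^2 = 166/23.
Compute ||v||^2 = v·v = 17.
Deficit = 17 − 166/23 = 225/23 ≥ 0, confirming Bessel's inequality. (The deficit equals ||v − Σ <v,e_j> e_j||^2, the squared distance from v to span{e_j}.)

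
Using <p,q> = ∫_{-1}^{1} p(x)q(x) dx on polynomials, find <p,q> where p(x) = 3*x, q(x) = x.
<p,q> = 2

Expand the product: p(x)·q(x) = 3*x^2.
∫_{-1}^{1} of each monomial x^k gives [2/(k+1) if k even, 0 if k odd]. Integrating term-by-term (or equivalently evaluating the antiderivative F(x) = x^3 at the endpoints):
  F(1) − F(−1) = 1 − (-1) = 2.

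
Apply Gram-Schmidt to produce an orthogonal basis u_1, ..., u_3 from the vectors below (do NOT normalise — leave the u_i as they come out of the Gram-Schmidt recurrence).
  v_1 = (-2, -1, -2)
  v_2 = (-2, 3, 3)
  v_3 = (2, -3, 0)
Orthogonal basis:
  u_1 = (-2, -1, -2)
  u_2 = (-28/9, 22/9, 17/9)
  u_3 = (-72/173, -240/173, 192/173)

Apply the Gram-Schmidt recurrence
  u_1 = v_1
  u_i = v_i − Σ_{j<i} ((v_i · u_j) / (u_j · u_j)) · u_j.

Step by step this gives:
  u_1 = (-2, -1, -2)
  u_2 = (-28/9, 22/9, 17/9)
  u_3 = (-72/173, -240/173, 192/173)

Orthogonality check:
  u_2 · u_1 = 0 (should be 0)
  u_3 · u_1 = 0 (should be 0)
  u_3 · u_2 = 0 (should be 0)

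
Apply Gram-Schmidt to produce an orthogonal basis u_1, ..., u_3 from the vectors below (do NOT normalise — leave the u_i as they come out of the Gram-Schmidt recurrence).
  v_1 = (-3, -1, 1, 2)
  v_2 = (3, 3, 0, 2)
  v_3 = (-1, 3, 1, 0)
Orthogonal basis:
  u_1 = (-3, -1, 1, 2)
  u_2 = (7/5, 37/15, 8/15, 46/15)
  u_3 = (-25/19, 41/19, 14/19, -24/19)

Apply the Gram-Schmidt recurrence
  u_1 = v_1
  u_i = v_i − Σ_{j<i} ((v_i · u_j) / (u_j · u_j)) · u_j.

Step by step this gives:
  u_1 = (-3, -1, 1, 2)
  u_2 = (7/5, 37/15, 8/15, 46/15)
  u_3 = (-25/19, 41/19, 14/19, -24/19)

Orthogonality check:
  u_2 · u_1 = 0 (should be 0)
  u_3 · u_1 = 0 (should be 0)
  u_3 · u_2 = 0 (should be 0)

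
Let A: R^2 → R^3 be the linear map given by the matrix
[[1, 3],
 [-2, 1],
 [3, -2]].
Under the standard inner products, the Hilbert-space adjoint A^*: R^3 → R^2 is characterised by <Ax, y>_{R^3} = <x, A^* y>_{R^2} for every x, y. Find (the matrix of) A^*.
A^* = A^T =
[[1, -2, 3],
 [3, 1, -2]]

For real matrices with standard dot products, the defining identity <Ax, y> = <x, A^* y> gives (Ax)^T y = x^T (A^*) y, i.e. x^T A^T y = x^T (A^*) y. Since this holds for all x, y, we must have A^* = A^T. Therefore
A^* =
[[1, -2, 3],
 [3, 1, -2]].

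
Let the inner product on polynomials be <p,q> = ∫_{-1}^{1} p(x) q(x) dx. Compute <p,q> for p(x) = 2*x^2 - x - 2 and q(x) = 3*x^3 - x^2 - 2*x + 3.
<p,q> = -22/3

Expand the product: p(x)·q(x) = 6*x^5 - 5*x^4 - 9*x^3 + 10*x^2 + x - 6.
∫_{-1}^{1} of each monomial x^k gives [2/(k+1) if k even, 0 if k odd]. Integrating term-by-term (or equivalently evaluating the antiderivative F(x) = x^6 - x^5 - 9*x^4/4 + 10*x^3/3 + x^2/2 - 6*x at the endpoints):
  F(1) − F(−1) = -53/12 − (35/12) = -22/3.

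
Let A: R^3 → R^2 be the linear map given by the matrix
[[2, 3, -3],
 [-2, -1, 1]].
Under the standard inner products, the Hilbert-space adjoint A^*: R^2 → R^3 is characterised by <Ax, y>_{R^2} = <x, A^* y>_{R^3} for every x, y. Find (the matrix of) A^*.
A^* = A^T =
[[2, -2],
 [3, -1],
 [-3, 1]]

For real matrices with standard dot products, the defining identity <Ax, y> = <x, A^* y> gives (Ax)^T y = x^T (A^*) y, i.e. x^T A^T y = x^T (A^*) y. Since this holds for all x, y, we must have A^* = A^T. Therefore
A^* =
[[2, -2],
 [3, -1],
 [-3, 1]].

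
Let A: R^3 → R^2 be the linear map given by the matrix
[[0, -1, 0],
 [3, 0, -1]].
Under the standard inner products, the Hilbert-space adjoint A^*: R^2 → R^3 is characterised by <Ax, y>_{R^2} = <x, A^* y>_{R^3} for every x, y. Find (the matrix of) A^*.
A^* = A^T =
[[0, 3],
 [-1, 0],
 [0, -1]]

For real matrices with standard dot products, the defining identity <Ax, y> = <x, A^* y> gives (Ax)^T y = x^T (A^*) y, i.e. x^T A^T y = x^T (A^*) y. Since this holds for all x, y, we must have A^* = A^T. Therefore
A^* =
[[0, 3],
 [-1, 0],
 [0, -1]].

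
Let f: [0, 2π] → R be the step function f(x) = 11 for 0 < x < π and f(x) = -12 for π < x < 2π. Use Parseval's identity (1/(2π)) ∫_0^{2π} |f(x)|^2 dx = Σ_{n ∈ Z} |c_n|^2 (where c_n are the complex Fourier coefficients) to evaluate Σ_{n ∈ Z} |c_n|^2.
Σ |c_n|^2 = 265/2

Parseval equates the L^2 energy of f (normalised by 1/(2π)) with the ℓ^2 sum of its Fourier coefficients: (1/(2π)) ∫_0^{2π} |f|^2 = Σ |c_n|^2.
Compute the left side: (1/(2π)) [∫_0^π 11^2 dx + ∫_π^{2π} (-12)^2 dx] = (1/(2π)) · (121π + 144π) = (121 + 144)/2 = 265/2.
So Σ_{n ∈ Z} |c_n|^2 = 265/2.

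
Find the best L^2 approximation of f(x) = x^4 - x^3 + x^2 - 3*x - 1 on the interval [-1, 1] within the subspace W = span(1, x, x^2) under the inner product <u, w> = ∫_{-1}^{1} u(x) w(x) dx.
g(x) = 13*x^2/7 - 18*x/5 - 38/35

The best approximation g ∈ W is the orthogonal projection of f onto W. Writing g = a_0 + a_1 x + a_2 x^2, the coefficients solve the normal equations G · a = b where
  G_{ij} = <φ_i, φ_j> and b_i = <f, φ_i>, with φ_0 = 1, φ_1 = x, φ_2 = x^2.
G =
  [2, 0, 2/3]
  [0, 2/3, 0]
  [2/3, 0, 2/5],
b = (-14/15, -12/5, 2/105).
Solving gives a_0 = -38/35, a_1 = -18/5, a_2 = 13/7, so
  g(x) = 13*x^2/7 - 18*x/5 - 38/35.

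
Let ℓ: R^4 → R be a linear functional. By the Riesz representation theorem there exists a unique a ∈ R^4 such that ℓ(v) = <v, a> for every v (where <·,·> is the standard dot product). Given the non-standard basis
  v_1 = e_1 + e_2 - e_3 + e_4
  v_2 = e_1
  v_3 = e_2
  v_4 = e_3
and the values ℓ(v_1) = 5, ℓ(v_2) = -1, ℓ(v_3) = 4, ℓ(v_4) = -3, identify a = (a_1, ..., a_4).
a = (-1, 4, -3, -1)

Write a = (a_1, ..., a_4) in the standard basis. For each basis vector v_i, ℓ(v_i) = <v_i, a> is a linear equation in the a_j's. Collect the n equations into a matrix system V a = ℓ, where row i of V is v_i (expressed in the standard basis). Since V is invertible (lower-triangular with 1s on the diagonal, up to permutation), solve by back-substitution:
  V =
[[1, 1, -1, 1],
 [1, 0, 0, 0],
 [0, 1, 0, 0],
 [0, 0, 1, 0]]
  V a = (5, -1, 4, -3)
Solving gives a = (-1, 4, -3, -1).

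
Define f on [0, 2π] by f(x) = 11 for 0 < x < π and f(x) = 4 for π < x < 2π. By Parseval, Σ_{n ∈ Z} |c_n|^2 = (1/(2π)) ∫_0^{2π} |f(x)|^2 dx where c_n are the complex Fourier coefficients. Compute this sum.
Σ |c_n|^2 = 137/2

Parseval equates the L^2 energy of f (normalised by 1/(2π)) with the ℓ^2 sum of its Fourier coefficients: (1/(2π)) ∫_0^{2π} |f|^2 = Σ |c_n|^2.
Compute the left side: (1/(2π)) [∫_0^π 11^2 dx + ∫_π^{2π} 4^2 dx] = (1/(2π)) · (121π + 16π) = (121 + 16)/2 = 137/2.
So Σ_{n ∈ Z} |c_n|^2 = 137/2.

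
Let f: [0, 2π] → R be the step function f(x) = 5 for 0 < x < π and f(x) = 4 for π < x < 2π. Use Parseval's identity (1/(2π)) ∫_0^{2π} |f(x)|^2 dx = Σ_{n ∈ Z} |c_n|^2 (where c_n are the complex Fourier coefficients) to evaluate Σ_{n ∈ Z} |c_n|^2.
Σ |c_n|^2 = 41/2

Parseval equates the L^2 energy of f (normalised by 1/(2π)) with the ℓ^2 sum of its Fourier coefficients: (1/(2π)) ∫_0^{2π} |f|^2 = Σ |c_n|^2.
Compute the left side: (1/(2π)) [∫_0^π 5^2 dx + ∫_π^{2π} 4^2 dx] = (1/(2π)) · (25π + 16π) = (25 + 16)/2 = 41/2.
So Σ_{n ∈ Z} |c_n|^2 = 41/2.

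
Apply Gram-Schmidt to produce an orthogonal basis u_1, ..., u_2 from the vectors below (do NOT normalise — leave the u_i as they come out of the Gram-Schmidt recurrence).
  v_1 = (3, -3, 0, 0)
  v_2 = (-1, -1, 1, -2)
Orthogonal basis:
  u_1 = (3, -3, 0, 0)
  u_2 = (-1, -1, 1, -2)

Apply the Gram-Schmidt recurrence
  u_1 = v_1
  u_i = v_i − Σ_{j<i} ((v_i · u_j) / (u_j · u_j)) · u_j.

Step by step this gives:
  u_1 = (3, -3, 0, 0)
  u_2 = (-1, -1, 1, -2)

Orthogonality check:
  u_2 · u_1 = 0 (should be 0)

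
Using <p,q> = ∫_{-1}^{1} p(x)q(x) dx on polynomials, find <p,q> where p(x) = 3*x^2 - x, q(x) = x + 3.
<p,q> = 16/3

Expand the product: p(x)·q(x) = 3*x^3 + 8*x^2 - 3*x.
∫_{-1}^{1} of each monomial x^k gives [2/(k+1) if k even, 0 if k odd]. Integrating term-by-term (or equivalently evaluating the antiderivative F(x) = 3*x^4/4 + 8*x^3/3 - 3*x^2/2 at the endpoints):
  F(1) − F(−1) = 23/12 − (-41/12) = 16/3.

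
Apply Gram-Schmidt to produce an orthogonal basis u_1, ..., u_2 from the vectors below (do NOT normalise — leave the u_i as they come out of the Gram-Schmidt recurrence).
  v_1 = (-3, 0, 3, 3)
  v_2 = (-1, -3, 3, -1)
Orthogonal basis:
  u_1 = (-3, 0, 3, 3)
  u_2 = (0, -3, 2, -2)

Apply the Gram-Schmidt recurrence
  u_1 = v_1
  u_i = v_i − Σ_{j<i} ((v_i · u_j) / (u_j · u_j)) · u_j.

Step by step this gives:
  u_1 = (-3, 0, 3, 3)
  u_2 = (0, -3, 2, -2)

Orthogonality check:
  u_2 · u_1 = 0 (should be 0)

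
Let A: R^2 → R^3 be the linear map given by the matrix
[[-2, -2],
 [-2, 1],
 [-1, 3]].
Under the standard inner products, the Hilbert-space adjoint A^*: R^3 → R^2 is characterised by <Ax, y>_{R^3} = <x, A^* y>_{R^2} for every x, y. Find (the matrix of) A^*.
A^* = A^T =
[[-2, -2, -1],
 [-2, 1, 3]]

For real matrices with standard dot products, the defining identity <Ax, y> = <x, A^* y> gives (Ax)^T y = x^T (A^*) y, i.e. x^T A^T y = x^T (A^*) y. Since this holds for all x, y, we must have A^* = A^T. Therefore
A^* =
[[-2, -2, -1],
 [-2, 1, 3]].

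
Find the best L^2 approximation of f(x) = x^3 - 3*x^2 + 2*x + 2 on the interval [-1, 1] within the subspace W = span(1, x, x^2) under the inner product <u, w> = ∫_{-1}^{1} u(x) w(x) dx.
g(x) = -3*x^2 + 13*x/5 + 2

The best approximation g ∈ W is the orthogonal projection of f onto W. Writing g = a_0 + a_1 x + a_2 x^2, the coefficients solve the normal equations G · a = b where
  G_{ij} = <φ_i, φ_j> and b_i = <f, φ_i>, with φ_0 = 1, φ_1 = x, φ_2 = x^2.
G =
  [2, 0, 2/3]
  [0, 2/3, 0]
  [2/3, 0, 2/5],
b = (2, 26/15, 2/15).
Solving gives a_0 = 2, a_1 = 13/5, a_2 = -3, so
  g(x) = -3*x^2 + 13*x/5 + 2.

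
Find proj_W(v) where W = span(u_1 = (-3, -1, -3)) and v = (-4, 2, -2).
proj_W(v) = (-48/19, -16/19, -48/19)

Set up U = [u_1 | ... | u_1] ∈ R^(3×1). The projector onto W = col(U) is P = U (U^T U)^(-1) U^T.
Compute U^T U =
  [19],
and U^T v = (16).
Solve U^T U · c = U^T v for the coefficients: c = (16/19). The projection is proj_W(v) = U c.
Check: (v - proj_W(v)) · u_1 = 0  (should be 0).
Result: proj_W(v) = (-48/19, -16/19, -48/19).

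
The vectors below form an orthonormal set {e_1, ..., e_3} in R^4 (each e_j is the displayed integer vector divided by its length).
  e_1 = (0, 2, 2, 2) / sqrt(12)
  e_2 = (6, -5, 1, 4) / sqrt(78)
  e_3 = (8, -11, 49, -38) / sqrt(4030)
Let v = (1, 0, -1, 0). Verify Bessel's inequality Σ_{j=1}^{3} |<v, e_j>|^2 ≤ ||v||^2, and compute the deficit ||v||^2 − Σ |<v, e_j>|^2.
Σ |<v, e_j>|^2 = 166/155; ||v||^2 = 2; deficit = 144/155

Write each e_j = u_j / sqrt(<u_j, u_j>) where u_j is the displayed integer vector. Then <v, e_j> = <v, u_j> / sqrt(<u_j, u_j>), so |<v, e_j>|^2 = <v, u_j>^2 / <u_j, u_j>.
Coefficients: <v, e_1> = -2/sqrt(12), <v, e_2> = 5/sqrt(78), <v, e_3> = -41/sqrt(4030).
Square and sum: Σ |<v, e_j>|^2 = 166/155.
Compute ||v||^2 = v·v = 2.
Deficit = 2 − 166/155 = 144/155 ≥ 0, confirming Bessel's inequality. (The deficit equals ||v − Σ <v,e_j> e_j||^2, the squared distance from v to span{e_j}.)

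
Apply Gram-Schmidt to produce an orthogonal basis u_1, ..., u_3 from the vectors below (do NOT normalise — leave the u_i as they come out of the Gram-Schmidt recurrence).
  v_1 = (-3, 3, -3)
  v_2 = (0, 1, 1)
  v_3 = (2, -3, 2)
Orthogonal basis:
  u_1 = (-3, 3, -3)
  u_2 = (0, 1, 1)
  u_3 = (-1/3, -1/6, 1/6)

Apply the Gram-Schmidt recurrence
  u_1 = v_1
  u_i = v_i − Σ_{j<i} ((v_i · u_j) / (u_j · u_j)) · u_j.

Step by step this gives:
  u_1 = (-3, 3, -3)
  u_2 = (0, 1, 1)
  u_3 = (-1/3, -1/6, 1/6)

Orthogonality check:
  u_2 · u_1 = 0 (should be 0)
  u_3 · u_1 = 0 (should be 0)
  u_3 · u_2 = 0 (should be 0)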